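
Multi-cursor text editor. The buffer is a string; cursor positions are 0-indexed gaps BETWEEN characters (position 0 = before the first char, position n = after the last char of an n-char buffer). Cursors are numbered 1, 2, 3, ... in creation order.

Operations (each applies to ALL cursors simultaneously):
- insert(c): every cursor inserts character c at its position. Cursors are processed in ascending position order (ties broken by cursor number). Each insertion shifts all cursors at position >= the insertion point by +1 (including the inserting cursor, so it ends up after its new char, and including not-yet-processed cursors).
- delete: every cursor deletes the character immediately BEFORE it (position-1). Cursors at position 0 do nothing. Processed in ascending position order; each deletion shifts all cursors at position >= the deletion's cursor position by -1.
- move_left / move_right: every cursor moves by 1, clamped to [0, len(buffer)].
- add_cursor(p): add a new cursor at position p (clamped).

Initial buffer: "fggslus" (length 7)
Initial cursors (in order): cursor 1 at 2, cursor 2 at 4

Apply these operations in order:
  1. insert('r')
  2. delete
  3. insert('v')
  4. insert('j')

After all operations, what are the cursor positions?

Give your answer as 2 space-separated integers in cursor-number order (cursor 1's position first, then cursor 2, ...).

Answer: 4 8

Derivation:
After op 1 (insert('r')): buffer="fgrgsrlus" (len 9), cursors c1@3 c2@6, authorship ..1..2...
After op 2 (delete): buffer="fggslus" (len 7), cursors c1@2 c2@4, authorship .......
After op 3 (insert('v')): buffer="fgvgsvlus" (len 9), cursors c1@3 c2@6, authorship ..1..2...
After op 4 (insert('j')): buffer="fgvjgsvjlus" (len 11), cursors c1@4 c2@8, authorship ..11..22...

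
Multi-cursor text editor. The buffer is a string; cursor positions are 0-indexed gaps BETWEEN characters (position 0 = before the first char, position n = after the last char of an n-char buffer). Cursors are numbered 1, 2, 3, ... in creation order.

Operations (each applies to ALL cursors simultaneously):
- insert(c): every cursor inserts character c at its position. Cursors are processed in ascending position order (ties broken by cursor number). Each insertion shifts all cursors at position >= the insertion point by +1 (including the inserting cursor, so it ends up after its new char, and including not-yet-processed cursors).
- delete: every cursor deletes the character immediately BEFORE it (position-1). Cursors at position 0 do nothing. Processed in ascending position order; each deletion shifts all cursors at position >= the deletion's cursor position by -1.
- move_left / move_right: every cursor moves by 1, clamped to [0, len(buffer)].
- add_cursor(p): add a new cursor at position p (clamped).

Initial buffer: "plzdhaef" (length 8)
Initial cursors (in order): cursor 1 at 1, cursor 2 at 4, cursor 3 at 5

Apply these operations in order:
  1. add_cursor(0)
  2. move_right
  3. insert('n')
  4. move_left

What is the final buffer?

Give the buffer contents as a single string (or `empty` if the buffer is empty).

Answer: pnlnzdhnanef

Derivation:
After op 1 (add_cursor(0)): buffer="plzdhaef" (len 8), cursors c4@0 c1@1 c2@4 c3@5, authorship ........
After op 2 (move_right): buffer="plzdhaef" (len 8), cursors c4@1 c1@2 c2@5 c3@6, authorship ........
After op 3 (insert('n')): buffer="pnlnzdhnanef" (len 12), cursors c4@2 c1@4 c2@8 c3@10, authorship .4.1...2.3..
After op 4 (move_left): buffer="pnlnzdhnanef" (len 12), cursors c4@1 c1@3 c2@7 c3@9, authorship .4.1...2.3..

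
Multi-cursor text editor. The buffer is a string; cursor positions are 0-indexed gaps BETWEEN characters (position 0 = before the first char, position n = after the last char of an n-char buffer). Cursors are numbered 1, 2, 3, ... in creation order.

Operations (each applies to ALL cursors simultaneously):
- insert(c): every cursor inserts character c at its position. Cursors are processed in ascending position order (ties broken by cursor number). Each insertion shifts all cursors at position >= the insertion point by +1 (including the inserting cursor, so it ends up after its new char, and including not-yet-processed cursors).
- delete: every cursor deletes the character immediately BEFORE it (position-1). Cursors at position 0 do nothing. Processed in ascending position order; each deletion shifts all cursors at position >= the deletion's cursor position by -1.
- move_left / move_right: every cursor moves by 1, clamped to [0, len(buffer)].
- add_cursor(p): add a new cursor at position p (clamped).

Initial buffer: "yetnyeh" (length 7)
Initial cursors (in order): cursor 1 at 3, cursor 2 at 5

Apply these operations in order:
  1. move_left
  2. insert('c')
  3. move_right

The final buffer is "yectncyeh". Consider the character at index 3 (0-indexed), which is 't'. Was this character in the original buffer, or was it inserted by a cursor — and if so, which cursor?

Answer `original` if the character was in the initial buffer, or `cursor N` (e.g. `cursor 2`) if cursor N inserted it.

Answer: original

Derivation:
After op 1 (move_left): buffer="yetnyeh" (len 7), cursors c1@2 c2@4, authorship .......
After op 2 (insert('c')): buffer="yectncyeh" (len 9), cursors c1@3 c2@6, authorship ..1..2...
After op 3 (move_right): buffer="yectncyeh" (len 9), cursors c1@4 c2@7, authorship ..1..2...
Authorship (.=original, N=cursor N): . . 1 . . 2 . . .
Index 3: author = original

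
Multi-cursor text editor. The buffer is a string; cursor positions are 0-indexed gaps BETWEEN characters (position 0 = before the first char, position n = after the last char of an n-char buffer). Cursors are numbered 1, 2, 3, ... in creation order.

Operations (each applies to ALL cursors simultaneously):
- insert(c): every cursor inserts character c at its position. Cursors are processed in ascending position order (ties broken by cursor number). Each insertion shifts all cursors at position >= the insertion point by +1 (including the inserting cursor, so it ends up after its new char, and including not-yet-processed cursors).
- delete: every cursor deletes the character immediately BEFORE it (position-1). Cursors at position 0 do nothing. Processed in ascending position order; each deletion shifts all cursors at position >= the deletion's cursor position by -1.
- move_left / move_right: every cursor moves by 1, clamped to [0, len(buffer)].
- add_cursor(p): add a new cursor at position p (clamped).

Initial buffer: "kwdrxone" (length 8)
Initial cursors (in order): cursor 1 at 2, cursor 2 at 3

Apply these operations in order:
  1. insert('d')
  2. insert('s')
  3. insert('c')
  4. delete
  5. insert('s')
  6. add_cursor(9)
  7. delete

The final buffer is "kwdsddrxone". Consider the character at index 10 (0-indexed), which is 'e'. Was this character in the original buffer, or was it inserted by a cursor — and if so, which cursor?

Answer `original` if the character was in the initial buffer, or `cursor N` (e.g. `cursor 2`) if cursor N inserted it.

Answer: original

Derivation:
After op 1 (insert('d')): buffer="kwdddrxone" (len 10), cursors c1@3 c2@5, authorship ..1.2.....
After op 2 (insert('s')): buffer="kwdsddsrxone" (len 12), cursors c1@4 c2@7, authorship ..11.22.....
After op 3 (insert('c')): buffer="kwdscddscrxone" (len 14), cursors c1@5 c2@9, authorship ..111.222.....
After op 4 (delete): buffer="kwdsddsrxone" (len 12), cursors c1@4 c2@7, authorship ..11.22.....
After op 5 (insert('s')): buffer="kwdssddssrxone" (len 14), cursors c1@5 c2@9, authorship ..111.222.....
After op 6 (add_cursor(9)): buffer="kwdssddssrxone" (len 14), cursors c1@5 c2@9 c3@9, authorship ..111.222.....
After op 7 (delete): buffer="kwdsddrxone" (len 11), cursors c1@4 c2@6 c3@6, authorship ..11.2.....
Authorship (.=original, N=cursor N): . . 1 1 . 2 . . . . .
Index 10: author = original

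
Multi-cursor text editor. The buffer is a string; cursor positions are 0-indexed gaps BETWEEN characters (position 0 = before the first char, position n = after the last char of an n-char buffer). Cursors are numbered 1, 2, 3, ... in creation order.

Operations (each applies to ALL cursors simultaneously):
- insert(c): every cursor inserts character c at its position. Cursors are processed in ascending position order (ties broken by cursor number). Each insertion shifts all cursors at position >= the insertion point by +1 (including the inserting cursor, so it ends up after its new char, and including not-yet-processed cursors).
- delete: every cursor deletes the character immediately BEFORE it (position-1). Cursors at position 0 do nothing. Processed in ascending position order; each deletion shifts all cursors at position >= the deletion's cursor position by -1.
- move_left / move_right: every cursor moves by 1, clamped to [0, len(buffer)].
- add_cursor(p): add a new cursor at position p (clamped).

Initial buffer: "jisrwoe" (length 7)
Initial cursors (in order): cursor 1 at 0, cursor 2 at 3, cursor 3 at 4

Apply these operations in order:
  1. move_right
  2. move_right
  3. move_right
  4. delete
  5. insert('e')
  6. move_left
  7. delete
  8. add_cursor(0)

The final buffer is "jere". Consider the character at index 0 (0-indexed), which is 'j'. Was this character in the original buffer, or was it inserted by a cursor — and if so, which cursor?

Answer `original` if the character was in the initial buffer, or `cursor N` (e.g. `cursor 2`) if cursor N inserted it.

Answer: original

Derivation:
After op 1 (move_right): buffer="jisrwoe" (len 7), cursors c1@1 c2@4 c3@5, authorship .......
After op 2 (move_right): buffer="jisrwoe" (len 7), cursors c1@2 c2@5 c3@6, authorship .......
After op 3 (move_right): buffer="jisrwoe" (len 7), cursors c1@3 c2@6 c3@7, authorship .......
After op 4 (delete): buffer="jirw" (len 4), cursors c1@2 c2@4 c3@4, authorship ....
After op 5 (insert('e')): buffer="jierwee" (len 7), cursors c1@3 c2@7 c3@7, authorship ..1..23
After op 6 (move_left): buffer="jierwee" (len 7), cursors c1@2 c2@6 c3@6, authorship ..1..23
After op 7 (delete): buffer="jere" (len 4), cursors c1@1 c2@3 c3@3, authorship .1.3
After op 8 (add_cursor(0)): buffer="jere" (len 4), cursors c4@0 c1@1 c2@3 c3@3, authorship .1.3
Authorship (.=original, N=cursor N): . 1 . 3
Index 0: author = original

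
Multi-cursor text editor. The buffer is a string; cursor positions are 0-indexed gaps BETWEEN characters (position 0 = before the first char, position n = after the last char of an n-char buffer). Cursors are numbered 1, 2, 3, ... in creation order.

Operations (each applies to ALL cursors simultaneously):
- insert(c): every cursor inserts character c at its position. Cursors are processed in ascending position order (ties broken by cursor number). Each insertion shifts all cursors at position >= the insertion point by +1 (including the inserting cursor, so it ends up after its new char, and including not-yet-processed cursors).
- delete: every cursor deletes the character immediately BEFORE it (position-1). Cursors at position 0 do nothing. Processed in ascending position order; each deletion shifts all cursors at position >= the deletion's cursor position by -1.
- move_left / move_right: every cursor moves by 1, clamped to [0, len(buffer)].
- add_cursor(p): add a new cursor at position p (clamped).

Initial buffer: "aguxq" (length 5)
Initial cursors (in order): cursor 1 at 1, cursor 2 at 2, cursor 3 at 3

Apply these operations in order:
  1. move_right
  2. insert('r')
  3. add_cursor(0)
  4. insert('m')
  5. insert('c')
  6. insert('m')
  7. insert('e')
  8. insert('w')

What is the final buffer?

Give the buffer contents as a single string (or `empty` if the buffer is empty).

Answer: mcmewagrmcmewurmcmewxrmcmewq

Derivation:
After op 1 (move_right): buffer="aguxq" (len 5), cursors c1@2 c2@3 c3@4, authorship .....
After op 2 (insert('r')): buffer="agrurxrq" (len 8), cursors c1@3 c2@5 c3@7, authorship ..1.2.3.
After op 3 (add_cursor(0)): buffer="agrurxrq" (len 8), cursors c4@0 c1@3 c2@5 c3@7, authorship ..1.2.3.
After op 4 (insert('m')): buffer="magrmurmxrmq" (len 12), cursors c4@1 c1@5 c2@8 c3@11, authorship 4..11.22.33.
After op 5 (insert('c')): buffer="mcagrmcurmcxrmcq" (len 16), cursors c4@2 c1@7 c2@11 c3@15, authorship 44..111.222.333.
After op 6 (insert('m')): buffer="mcmagrmcmurmcmxrmcmq" (len 20), cursors c4@3 c1@9 c2@14 c3@19, authorship 444..1111.2222.3333.
After op 7 (insert('e')): buffer="mcmeagrmcmeurmcmexrmcmeq" (len 24), cursors c4@4 c1@11 c2@17 c3@23, authorship 4444..11111.22222.33333.
After op 8 (insert('w')): buffer="mcmewagrmcmewurmcmewxrmcmewq" (len 28), cursors c4@5 c1@13 c2@20 c3@27, authorship 44444..111111.222222.333333.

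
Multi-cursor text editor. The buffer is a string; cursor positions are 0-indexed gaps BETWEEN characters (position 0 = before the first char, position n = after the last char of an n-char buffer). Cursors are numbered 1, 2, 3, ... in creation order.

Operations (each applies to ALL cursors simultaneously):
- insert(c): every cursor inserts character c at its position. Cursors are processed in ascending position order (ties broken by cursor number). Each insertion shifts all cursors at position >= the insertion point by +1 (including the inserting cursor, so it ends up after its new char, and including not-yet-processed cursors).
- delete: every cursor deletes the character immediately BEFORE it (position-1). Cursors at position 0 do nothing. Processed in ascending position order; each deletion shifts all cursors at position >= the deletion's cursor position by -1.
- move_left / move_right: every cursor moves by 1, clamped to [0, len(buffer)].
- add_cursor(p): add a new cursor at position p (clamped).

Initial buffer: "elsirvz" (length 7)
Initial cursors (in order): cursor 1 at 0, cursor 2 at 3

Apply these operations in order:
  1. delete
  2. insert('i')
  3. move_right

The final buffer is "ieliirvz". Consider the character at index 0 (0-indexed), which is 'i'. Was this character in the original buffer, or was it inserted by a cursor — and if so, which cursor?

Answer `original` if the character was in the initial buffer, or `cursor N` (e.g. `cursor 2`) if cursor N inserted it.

After op 1 (delete): buffer="elirvz" (len 6), cursors c1@0 c2@2, authorship ......
After op 2 (insert('i')): buffer="ieliirvz" (len 8), cursors c1@1 c2@4, authorship 1..2....
After op 3 (move_right): buffer="ieliirvz" (len 8), cursors c1@2 c2@5, authorship 1..2....
Authorship (.=original, N=cursor N): 1 . . 2 . . . .
Index 0: author = 1

Answer: cursor 1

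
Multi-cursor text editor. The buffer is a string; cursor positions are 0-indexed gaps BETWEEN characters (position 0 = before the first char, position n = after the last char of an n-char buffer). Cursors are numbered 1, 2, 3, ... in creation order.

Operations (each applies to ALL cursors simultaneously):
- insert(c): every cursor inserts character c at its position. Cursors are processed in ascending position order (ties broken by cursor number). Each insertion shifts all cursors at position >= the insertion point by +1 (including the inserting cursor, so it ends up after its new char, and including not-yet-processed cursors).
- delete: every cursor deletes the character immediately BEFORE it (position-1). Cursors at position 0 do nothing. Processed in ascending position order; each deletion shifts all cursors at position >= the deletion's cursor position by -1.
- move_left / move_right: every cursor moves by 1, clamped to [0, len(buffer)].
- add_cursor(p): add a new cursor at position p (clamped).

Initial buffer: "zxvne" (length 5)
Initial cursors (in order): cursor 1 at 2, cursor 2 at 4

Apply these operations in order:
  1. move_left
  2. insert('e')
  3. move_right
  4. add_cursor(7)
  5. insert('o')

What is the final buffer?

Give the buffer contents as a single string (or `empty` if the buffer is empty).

Answer: zexovenoeo

Derivation:
After op 1 (move_left): buffer="zxvne" (len 5), cursors c1@1 c2@3, authorship .....
After op 2 (insert('e')): buffer="zexvene" (len 7), cursors c1@2 c2@5, authorship .1..2..
After op 3 (move_right): buffer="zexvene" (len 7), cursors c1@3 c2@6, authorship .1..2..
After op 4 (add_cursor(7)): buffer="zexvene" (len 7), cursors c1@3 c2@6 c3@7, authorship .1..2..
After op 5 (insert('o')): buffer="zexovenoeo" (len 10), cursors c1@4 c2@8 c3@10, authorship .1.1.2.2.3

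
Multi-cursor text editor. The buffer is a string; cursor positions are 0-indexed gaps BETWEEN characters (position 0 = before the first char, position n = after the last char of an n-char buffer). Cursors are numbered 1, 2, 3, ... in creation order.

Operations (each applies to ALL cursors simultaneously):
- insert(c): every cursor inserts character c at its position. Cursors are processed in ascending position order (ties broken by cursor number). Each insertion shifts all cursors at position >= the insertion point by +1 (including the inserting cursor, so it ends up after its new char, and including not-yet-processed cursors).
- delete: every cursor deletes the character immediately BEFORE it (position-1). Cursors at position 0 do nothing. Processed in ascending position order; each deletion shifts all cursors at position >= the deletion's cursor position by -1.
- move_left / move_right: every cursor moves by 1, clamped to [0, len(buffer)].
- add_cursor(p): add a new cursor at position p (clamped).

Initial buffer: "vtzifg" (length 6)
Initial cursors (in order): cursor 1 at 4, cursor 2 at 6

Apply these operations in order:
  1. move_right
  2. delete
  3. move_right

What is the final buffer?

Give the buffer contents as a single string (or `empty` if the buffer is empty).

After op 1 (move_right): buffer="vtzifg" (len 6), cursors c1@5 c2@6, authorship ......
After op 2 (delete): buffer="vtzi" (len 4), cursors c1@4 c2@4, authorship ....
After op 3 (move_right): buffer="vtzi" (len 4), cursors c1@4 c2@4, authorship ....

Answer: vtzi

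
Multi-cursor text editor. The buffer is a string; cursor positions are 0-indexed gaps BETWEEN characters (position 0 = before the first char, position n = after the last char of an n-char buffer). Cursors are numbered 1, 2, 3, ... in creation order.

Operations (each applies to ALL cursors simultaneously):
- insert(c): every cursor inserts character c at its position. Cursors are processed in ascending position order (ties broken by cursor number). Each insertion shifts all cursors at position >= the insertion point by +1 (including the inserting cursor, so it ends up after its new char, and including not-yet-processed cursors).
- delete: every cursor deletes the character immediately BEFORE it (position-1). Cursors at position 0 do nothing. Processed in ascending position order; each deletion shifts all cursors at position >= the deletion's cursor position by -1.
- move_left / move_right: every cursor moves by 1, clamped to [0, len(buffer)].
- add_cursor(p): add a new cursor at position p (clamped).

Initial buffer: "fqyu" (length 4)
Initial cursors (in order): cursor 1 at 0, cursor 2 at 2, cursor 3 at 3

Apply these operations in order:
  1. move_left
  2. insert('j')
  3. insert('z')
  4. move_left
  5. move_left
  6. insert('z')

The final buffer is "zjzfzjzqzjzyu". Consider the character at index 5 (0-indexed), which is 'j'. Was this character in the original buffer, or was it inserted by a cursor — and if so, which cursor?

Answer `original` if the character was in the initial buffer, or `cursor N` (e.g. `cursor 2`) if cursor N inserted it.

After op 1 (move_left): buffer="fqyu" (len 4), cursors c1@0 c2@1 c3@2, authorship ....
After op 2 (insert('j')): buffer="jfjqjyu" (len 7), cursors c1@1 c2@3 c3@5, authorship 1.2.3..
After op 3 (insert('z')): buffer="jzfjzqjzyu" (len 10), cursors c1@2 c2@5 c3@8, authorship 11.22.33..
After op 4 (move_left): buffer="jzfjzqjzyu" (len 10), cursors c1@1 c2@4 c3@7, authorship 11.22.33..
After op 5 (move_left): buffer="jzfjzqjzyu" (len 10), cursors c1@0 c2@3 c3@6, authorship 11.22.33..
After op 6 (insert('z')): buffer="zjzfzjzqzjzyu" (len 13), cursors c1@1 c2@5 c3@9, authorship 111.222.333..
Authorship (.=original, N=cursor N): 1 1 1 . 2 2 2 . 3 3 3 . .
Index 5: author = 2

Answer: cursor 2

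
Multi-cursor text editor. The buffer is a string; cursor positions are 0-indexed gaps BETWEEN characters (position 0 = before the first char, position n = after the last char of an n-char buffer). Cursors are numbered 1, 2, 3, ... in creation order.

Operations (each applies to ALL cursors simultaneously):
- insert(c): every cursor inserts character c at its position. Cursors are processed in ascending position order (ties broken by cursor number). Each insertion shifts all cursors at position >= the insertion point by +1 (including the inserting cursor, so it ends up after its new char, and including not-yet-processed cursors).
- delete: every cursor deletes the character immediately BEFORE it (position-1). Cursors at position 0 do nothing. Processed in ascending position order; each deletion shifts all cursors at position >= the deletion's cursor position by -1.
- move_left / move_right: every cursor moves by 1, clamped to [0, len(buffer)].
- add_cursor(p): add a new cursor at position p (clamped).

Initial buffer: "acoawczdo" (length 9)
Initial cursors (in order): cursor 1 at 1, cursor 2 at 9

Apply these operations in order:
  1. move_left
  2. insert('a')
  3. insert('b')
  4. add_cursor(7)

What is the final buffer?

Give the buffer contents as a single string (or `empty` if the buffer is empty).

After op 1 (move_left): buffer="acoawczdo" (len 9), cursors c1@0 c2@8, authorship .........
After op 2 (insert('a')): buffer="aacoawczdao" (len 11), cursors c1@1 c2@10, authorship 1........2.
After op 3 (insert('b')): buffer="abacoawczdabo" (len 13), cursors c1@2 c2@12, authorship 11........22.
After op 4 (add_cursor(7)): buffer="abacoawczdabo" (len 13), cursors c1@2 c3@7 c2@12, authorship 11........22.

Answer: abacoawczdabo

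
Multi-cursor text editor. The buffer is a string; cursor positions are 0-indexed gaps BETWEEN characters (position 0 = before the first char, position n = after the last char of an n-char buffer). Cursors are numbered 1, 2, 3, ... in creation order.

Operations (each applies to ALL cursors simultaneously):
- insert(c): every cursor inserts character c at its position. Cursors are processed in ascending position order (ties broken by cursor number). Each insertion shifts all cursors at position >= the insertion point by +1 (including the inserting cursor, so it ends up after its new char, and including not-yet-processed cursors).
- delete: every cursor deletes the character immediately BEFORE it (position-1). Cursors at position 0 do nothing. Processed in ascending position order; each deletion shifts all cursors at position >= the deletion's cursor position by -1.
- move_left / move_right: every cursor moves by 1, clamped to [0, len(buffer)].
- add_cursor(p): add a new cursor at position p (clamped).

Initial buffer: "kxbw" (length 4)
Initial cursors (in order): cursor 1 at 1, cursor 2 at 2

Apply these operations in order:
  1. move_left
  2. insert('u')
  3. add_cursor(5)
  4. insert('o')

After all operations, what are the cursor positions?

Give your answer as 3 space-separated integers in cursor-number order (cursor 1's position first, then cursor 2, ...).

Answer: 2 5 8

Derivation:
After op 1 (move_left): buffer="kxbw" (len 4), cursors c1@0 c2@1, authorship ....
After op 2 (insert('u')): buffer="ukuxbw" (len 6), cursors c1@1 c2@3, authorship 1.2...
After op 3 (add_cursor(5)): buffer="ukuxbw" (len 6), cursors c1@1 c2@3 c3@5, authorship 1.2...
After op 4 (insert('o')): buffer="uokuoxbow" (len 9), cursors c1@2 c2@5 c3@8, authorship 11.22..3.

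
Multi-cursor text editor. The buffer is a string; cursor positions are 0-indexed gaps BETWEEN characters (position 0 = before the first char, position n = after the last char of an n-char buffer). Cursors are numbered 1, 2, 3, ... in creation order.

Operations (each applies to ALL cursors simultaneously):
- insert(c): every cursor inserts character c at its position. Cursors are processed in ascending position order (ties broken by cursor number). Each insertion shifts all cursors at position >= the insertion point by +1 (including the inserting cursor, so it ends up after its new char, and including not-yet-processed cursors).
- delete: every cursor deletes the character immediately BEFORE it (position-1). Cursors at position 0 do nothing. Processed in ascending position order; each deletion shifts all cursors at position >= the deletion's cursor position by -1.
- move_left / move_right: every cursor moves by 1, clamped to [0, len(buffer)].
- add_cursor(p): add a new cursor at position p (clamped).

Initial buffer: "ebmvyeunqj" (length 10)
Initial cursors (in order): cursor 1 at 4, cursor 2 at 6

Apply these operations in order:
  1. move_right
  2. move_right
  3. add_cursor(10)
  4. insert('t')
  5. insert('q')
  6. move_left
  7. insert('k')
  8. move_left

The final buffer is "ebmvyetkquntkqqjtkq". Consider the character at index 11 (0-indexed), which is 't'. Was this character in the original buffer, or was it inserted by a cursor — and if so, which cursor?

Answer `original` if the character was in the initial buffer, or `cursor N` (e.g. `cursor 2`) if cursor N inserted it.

After op 1 (move_right): buffer="ebmvyeunqj" (len 10), cursors c1@5 c2@7, authorship ..........
After op 2 (move_right): buffer="ebmvyeunqj" (len 10), cursors c1@6 c2@8, authorship ..........
After op 3 (add_cursor(10)): buffer="ebmvyeunqj" (len 10), cursors c1@6 c2@8 c3@10, authorship ..........
After op 4 (insert('t')): buffer="ebmvyetuntqjt" (len 13), cursors c1@7 c2@10 c3@13, authorship ......1..2..3
After op 5 (insert('q')): buffer="ebmvyetquntqqjtq" (len 16), cursors c1@8 c2@12 c3@16, authorship ......11..22..33
After op 6 (move_left): buffer="ebmvyetquntqqjtq" (len 16), cursors c1@7 c2@11 c3@15, authorship ......11..22..33
After op 7 (insert('k')): buffer="ebmvyetkquntkqqjtkq" (len 19), cursors c1@8 c2@13 c3@18, authorship ......111..222..333
After op 8 (move_left): buffer="ebmvyetkquntkqqjtkq" (len 19), cursors c1@7 c2@12 c3@17, authorship ......111..222..333
Authorship (.=original, N=cursor N): . . . . . . 1 1 1 . . 2 2 2 . . 3 3 3
Index 11: author = 2

Answer: cursor 2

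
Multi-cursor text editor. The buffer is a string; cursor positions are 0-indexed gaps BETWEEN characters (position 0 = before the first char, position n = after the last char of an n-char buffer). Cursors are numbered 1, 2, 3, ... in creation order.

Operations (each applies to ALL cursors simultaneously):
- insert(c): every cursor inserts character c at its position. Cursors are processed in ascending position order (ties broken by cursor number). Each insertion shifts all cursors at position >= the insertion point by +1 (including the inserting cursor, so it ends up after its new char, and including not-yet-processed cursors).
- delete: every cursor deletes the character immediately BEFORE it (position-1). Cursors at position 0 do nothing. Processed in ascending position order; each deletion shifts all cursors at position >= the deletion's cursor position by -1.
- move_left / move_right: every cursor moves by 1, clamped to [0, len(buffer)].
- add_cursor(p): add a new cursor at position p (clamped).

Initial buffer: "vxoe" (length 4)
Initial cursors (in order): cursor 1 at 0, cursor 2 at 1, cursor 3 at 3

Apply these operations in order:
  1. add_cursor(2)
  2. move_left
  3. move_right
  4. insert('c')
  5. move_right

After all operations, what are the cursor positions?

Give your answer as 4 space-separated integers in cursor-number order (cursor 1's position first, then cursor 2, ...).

After op 1 (add_cursor(2)): buffer="vxoe" (len 4), cursors c1@0 c2@1 c4@2 c3@3, authorship ....
After op 2 (move_left): buffer="vxoe" (len 4), cursors c1@0 c2@0 c4@1 c3@2, authorship ....
After op 3 (move_right): buffer="vxoe" (len 4), cursors c1@1 c2@1 c4@2 c3@3, authorship ....
After op 4 (insert('c')): buffer="vccxcoce" (len 8), cursors c1@3 c2@3 c4@5 c3@7, authorship .12.4.3.
After op 5 (move_right): buffer="vccxcoce" (len 8), cursors c1@4 c2@4 c4@6 c3@8, authorship .12.4.3.

Answer: 4 4 8 6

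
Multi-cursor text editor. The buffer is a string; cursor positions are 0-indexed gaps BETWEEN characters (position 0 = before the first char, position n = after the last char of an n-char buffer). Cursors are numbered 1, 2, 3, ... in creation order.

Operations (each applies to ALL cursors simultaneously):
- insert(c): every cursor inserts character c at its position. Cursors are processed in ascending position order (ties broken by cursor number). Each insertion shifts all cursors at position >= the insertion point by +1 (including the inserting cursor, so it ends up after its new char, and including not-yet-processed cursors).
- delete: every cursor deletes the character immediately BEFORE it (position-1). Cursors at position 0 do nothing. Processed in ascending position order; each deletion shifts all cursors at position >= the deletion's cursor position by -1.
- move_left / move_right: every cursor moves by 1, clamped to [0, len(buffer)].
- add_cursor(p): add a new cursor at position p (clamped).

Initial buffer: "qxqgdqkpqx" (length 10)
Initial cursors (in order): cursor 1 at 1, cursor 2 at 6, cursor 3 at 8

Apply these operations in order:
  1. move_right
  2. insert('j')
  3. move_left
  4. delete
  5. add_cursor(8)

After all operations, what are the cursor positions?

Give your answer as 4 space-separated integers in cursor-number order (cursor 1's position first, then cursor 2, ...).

Answer: 1 6 8 8

Derivation:
After op 1 (move_right): buffer="qxqgdqkpqx" (len 10), cursors c1@2 c2@7 c3@9, authorship ..........
After op 2 (insert('j')): buffer="qxjqgdqkjpqjx" (len 13), cursors c1@3 c2@9 c3@12, authorship ..1.....2..3.
After op 3 (move_left): buffer="qxjqgdqkjpqjx" (len 13), cursors c1@2 c2@8 c3@11, authorship ..1.....2..3.
After op 4 (delete): buffer="qjqgdqjpjx" (len 10), cursors c1@1 c2@6 c3@8, authorship .1....2.3.
After op 5 (add_cursor(8)): buffer="qjqgdqjpjx" (len 10), cursors c1@1 c2@6 c3@8 c4@8, authorship .1....2.3.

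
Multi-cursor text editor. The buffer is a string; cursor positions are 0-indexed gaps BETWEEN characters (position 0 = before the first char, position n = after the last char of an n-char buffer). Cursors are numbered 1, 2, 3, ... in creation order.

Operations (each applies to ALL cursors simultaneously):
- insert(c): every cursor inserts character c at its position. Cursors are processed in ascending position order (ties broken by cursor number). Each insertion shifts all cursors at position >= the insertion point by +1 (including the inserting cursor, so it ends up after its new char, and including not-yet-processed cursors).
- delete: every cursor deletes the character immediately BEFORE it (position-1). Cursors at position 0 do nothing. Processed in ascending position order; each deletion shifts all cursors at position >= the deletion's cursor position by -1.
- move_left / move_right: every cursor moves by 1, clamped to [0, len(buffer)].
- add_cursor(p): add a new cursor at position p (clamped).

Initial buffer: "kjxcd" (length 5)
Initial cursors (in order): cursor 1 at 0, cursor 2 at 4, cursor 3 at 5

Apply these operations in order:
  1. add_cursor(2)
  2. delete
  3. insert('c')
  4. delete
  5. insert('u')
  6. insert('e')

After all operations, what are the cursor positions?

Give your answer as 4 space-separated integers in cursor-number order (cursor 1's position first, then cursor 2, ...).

After op 1 (add_cursor(2)): buffer="kjxcd" (len 5), cursors c1@0 c4@2 c2@4 c3@5, authorship .....
After op 2 (delete): buffer="kx" (len 2), cursors c1@0 c4@1 c2@2 c3@2, authorship ..
After op 3 (insert('c')): buffer="ckcxcc" (len 6), cursors c1@1 c4@3 c2@6 c3@6, authorship 1.4.23
After op 4 (delete): buffer="kx" (len 2), cursors c1@0 c4@1 c2@2 c3@2, authorship ..
After op 5 (insert('u')): buffer="ukuxuu" (len 6), cursors c1@1 c4@3 c2@6 c3@6, authorship 1.4.23
After op 6 (insert('e')): buffer="uekuexuuee" (len 10), cursors c1@2 c4@5 c2@10 c3@10, authorship 11.44.2323

Answer: 2 10 10 5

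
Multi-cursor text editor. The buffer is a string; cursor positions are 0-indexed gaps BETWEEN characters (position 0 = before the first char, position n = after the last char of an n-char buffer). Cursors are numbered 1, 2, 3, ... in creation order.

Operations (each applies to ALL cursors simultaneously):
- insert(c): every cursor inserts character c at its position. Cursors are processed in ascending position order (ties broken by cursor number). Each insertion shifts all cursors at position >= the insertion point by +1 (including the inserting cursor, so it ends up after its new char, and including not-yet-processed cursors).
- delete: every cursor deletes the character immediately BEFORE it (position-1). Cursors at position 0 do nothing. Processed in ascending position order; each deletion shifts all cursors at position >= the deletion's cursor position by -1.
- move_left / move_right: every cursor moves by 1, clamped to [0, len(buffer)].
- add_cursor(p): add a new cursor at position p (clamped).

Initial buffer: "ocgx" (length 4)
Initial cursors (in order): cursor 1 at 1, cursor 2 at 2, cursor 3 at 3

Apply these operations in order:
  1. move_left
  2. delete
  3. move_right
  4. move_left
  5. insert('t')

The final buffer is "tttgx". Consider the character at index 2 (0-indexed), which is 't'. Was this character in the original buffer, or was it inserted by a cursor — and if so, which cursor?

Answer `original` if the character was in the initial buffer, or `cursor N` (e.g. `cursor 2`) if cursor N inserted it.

Answer: cursor 3

Derivation:
After op 1 (move_left): buffer="ocgx" (len 4), cursors c1@0 c2@1 c3@2, authorship ....
After op 2 (delete): buffer="gx" (len 2), cursors c1@0 c2@0 c3@0, authorship ..
After op 3 (move_right): buffer="gx" (len 2), cursors c1@1 c2@1 c3@1, authorship ..
After op 4 (move_left): buffer="gx" (len 2), cursors c1@0 c2@0 c3@0, authorship ..
After op 5 (insert('t')): buffer="tttgx" (len 5), cursors c1@3 c2@3 c3@3, authorship 123..
Authorship (.=original, N=cursor N): 1 2 3 . .
Index 2: author = 3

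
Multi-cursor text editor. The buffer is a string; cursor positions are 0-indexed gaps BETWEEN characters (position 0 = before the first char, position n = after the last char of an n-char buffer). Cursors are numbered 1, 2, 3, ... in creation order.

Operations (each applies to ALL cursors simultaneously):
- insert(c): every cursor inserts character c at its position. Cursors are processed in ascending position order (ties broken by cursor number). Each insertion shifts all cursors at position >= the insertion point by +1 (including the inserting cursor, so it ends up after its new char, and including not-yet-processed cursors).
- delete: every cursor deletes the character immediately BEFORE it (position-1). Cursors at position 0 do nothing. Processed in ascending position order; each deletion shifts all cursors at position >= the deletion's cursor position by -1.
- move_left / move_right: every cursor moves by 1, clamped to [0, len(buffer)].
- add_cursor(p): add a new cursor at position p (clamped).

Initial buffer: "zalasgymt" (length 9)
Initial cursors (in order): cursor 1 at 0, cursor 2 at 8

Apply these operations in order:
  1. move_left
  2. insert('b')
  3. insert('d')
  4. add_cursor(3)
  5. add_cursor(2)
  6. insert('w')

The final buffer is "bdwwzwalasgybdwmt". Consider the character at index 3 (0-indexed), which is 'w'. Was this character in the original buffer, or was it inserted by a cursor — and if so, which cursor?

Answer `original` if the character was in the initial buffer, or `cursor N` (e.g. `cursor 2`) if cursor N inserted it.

Answer: cursor 4

Derivation:
After op 1 (move_left): buffer="zalasgymt" (len 9), cursors c1@0 c2@7, authorship .........
After op 2 (insert('b')): buffer="bzalasgybmt" (len 11), cursors c1@1 c2@9, authorship 1.......2..
After op 3 (insert('d')): buffer="bdzalasgybdmt" (len 13), cursors c1@2 c2@11, authorship 11.......22..
After op 4 (add_cursor(3)): buffer="bdzalasgybdmt" (len 13), cursors c1@2 c3@3 c2@11, authorship 11.......22..
After op 5 (add_cursor(2)): buffer="bdzalasgybdmt" (len 13), cursors c1@2 c4@2 c3@3 c2@11, authorship 11.......22..
After op 6 (insert('w')): buffer="bdwwzwalasgybdwmt" (len 17), cursors c1@4 c4@4 c3@6 c2@15, authorship 1114.3......222..
Authorship (.=original, N=cursor N): 1 1 1 4 . 3 . . . . . . 2 2 2 . .
Index 3: author = 4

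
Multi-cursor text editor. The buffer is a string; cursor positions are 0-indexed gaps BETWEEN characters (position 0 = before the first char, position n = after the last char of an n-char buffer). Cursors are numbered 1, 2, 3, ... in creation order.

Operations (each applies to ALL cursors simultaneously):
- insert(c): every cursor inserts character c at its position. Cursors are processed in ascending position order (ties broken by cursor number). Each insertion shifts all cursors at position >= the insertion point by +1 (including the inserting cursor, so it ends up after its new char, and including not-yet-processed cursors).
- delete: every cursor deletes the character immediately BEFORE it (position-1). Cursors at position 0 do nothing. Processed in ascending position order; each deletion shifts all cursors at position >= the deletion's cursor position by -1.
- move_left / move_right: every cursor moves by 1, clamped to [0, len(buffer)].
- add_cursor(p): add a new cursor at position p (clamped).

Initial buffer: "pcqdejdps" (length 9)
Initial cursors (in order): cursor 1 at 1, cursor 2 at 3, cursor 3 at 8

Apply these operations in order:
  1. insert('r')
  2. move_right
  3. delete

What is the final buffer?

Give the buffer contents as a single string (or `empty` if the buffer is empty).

Answer: prqrejdpr

Derivation:
After op 1 (insert('r')): buffer="prcqrdejdprs" (len 12), cursors c1@2 c2@5 c3@11, authorship .1..2.....3.
After op 2 (move_right): buffer="prcqrdejdprs" (len 12), cursors c1@3 c2@6 c3@12, authorship .1..2.....3.
After op 3 (delete): buffer="prqrejdpr" (len 9), cursors c1@2 c2@4 c3@9, authorship .1.2....3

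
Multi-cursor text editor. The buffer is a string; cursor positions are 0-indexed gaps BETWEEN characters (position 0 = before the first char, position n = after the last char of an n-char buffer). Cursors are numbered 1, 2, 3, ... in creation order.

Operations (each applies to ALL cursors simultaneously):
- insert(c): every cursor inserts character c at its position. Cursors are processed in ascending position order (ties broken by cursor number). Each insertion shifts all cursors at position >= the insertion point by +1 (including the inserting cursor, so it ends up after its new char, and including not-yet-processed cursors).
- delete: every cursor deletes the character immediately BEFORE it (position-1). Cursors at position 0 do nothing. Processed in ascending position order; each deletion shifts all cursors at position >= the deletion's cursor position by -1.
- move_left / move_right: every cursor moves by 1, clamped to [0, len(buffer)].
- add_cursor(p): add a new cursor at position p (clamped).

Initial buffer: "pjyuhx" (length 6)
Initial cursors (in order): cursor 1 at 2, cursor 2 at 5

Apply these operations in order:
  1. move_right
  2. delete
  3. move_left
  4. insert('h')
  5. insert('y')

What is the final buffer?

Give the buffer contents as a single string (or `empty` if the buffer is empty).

After op 1 (move_right): buffer="pjyuhx" (len 6), cursors c1@3 c2@6, authorship ......
After op 2 (delete): buffer="pjuh" (len 4), cursors c1@2 c2@4, authorship ....
After op 3 (move_left): buffer="pjuh" (len 4), cursors c1@1 c2@3, authorship ....
After op 4 (insert('h')): buffer="phjuhh" (len 6), cursors c1@2 c2@5, authorship .1..2.
After op 5 (insert('y')): buffer="phyjuhyh" (len 8), cursors c1@3 c2@7, authorship .11..22.

Answer: phyjuhyh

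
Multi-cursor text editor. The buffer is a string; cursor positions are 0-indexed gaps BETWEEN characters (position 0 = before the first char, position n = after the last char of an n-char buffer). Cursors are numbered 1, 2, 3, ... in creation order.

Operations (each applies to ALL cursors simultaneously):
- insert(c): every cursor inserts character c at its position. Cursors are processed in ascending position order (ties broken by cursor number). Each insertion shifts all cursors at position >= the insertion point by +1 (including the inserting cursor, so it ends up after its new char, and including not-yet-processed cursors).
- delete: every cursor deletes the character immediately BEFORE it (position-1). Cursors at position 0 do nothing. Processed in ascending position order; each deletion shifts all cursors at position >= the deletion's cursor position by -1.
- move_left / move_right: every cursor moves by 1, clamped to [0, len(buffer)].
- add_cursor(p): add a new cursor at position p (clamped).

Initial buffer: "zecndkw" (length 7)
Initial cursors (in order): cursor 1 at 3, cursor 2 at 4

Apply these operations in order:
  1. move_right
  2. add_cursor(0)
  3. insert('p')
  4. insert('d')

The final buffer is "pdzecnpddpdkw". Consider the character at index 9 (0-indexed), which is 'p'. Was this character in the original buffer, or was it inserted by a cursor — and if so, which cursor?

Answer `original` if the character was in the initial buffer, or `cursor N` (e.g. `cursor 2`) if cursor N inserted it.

Answer: cursor 2

Derivation:
After op 1 (move_right): buffer="zecndkw" (len 7), cursors c1@4 c2@5, authorship .......
After op 2 (add_cursor(0)): buffer="zecndkw" (len 7), cursors c3@0 c1@4 c2@5, authorship .......
After op 3 (insert('p')): buffer="pzecnpdpkw" (len 10), cursors c3@1 c1@6 c2@8, authorship 3....1.2..
After op 4 (insert('d')): buffer="pdzecnpddpdkw" (len 13), cursors c3@2 c1@8 c2@11, authorship 33....11.22..
Authorship (.=original, N=cursor N): 3 3 . . . . 1 1 . 2 2 . .
Index 9: author = 2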